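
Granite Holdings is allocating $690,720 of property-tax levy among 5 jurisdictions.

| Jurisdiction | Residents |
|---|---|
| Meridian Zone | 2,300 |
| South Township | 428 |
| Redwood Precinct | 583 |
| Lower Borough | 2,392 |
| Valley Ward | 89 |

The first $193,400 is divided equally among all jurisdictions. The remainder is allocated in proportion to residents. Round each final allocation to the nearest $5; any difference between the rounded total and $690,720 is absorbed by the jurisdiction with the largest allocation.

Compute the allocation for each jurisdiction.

Meridian Zone: $236,165 · South Township: $75,430 · Redwood Precinct: $88,740 · Lower Borough: $244,065 · Valley Ward: $46,320

First tranche $193,400 split equally: $38,680 each.
Remainder $497,320 by residents (total 5,792): Meridian Zone 197,485.50 → $197,485; South Township 36,749.48 → $36,750; Redwood Precinct 50,058.28 → $50,060; Lower Borough 205,384.92 → $205,385; Valley Ward 7,641.83 → $7,640.
Totals: Meridian Zone $38,680 + $197,485 = $236,165; South Township $38,680 + $36,750 = $75,430; Redwood Precinct $38,680 + $50,060 = $88,740; Lower Borough $38,680 + $205,385 = $244,065; Valley Ward $38,680 + $7,640 = $46,320.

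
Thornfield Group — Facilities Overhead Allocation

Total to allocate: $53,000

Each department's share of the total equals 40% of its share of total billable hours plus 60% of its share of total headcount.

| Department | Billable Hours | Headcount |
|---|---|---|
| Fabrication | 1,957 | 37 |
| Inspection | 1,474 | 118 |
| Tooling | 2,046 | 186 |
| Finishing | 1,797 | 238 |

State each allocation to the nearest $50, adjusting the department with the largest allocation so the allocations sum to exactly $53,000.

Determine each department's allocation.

Fabrication: $7,750 · Inspection: $10,800 · Tooling: $16,200 · Finishing: $18,250

Totals — billable hours 7,274, headcount 579.
Composite weights (40% billable hours + 60% headcount): Fabrication 0.1460; Inspection 0.2033; Tooling 0.3053; Finishing 0.3454.
Pro-rata amounts: Fabrication 7,735.78; Inspection 10,776.79; Tooling 16,178.59; Finishing 18,308.84.
After rounding ($50): Fabrication $7,750; Inspection $10,800; Tooling $16,200; Finishing $18,300. Sum = $53,050.
Difference $53,000 − $53,050 = −$50 applied to largest allocation (Finishing): Finishing becomes $18,250.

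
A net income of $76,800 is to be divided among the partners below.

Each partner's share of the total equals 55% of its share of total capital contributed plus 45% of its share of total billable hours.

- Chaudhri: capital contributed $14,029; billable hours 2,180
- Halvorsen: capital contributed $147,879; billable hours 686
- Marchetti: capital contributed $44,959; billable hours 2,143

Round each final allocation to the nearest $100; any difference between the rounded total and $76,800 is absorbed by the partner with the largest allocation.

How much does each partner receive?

Capital contributed total 206,867; billable hours total 5,009.
Combined weights (55% capital contributed + 45% billable hours): Chaudhri 0.2331; Halvorsen 0.4548; Marchetti 0.3121.
Raw shares: Chaudhri 17,905.66; Halvorsen 34,928.40; Marchetti 23,965.94.
At nearest $100: Chaudhri $17,900; Halvorsen $34,900; Marchetti $24,000. Sum = $76,800.
No rounding difference to absorb.

Chaudhri: $17,900; Halvorsen: $34,900; Marchetti: $24,000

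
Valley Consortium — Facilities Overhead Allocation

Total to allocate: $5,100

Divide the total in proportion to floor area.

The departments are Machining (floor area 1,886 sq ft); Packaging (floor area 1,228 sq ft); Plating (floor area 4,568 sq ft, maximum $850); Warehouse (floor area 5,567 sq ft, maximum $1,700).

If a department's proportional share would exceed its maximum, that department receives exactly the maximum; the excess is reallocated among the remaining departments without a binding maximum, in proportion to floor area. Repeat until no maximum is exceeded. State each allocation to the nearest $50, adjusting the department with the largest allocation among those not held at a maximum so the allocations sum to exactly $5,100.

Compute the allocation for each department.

Total floor area = 13,249.
Unconstrained shares: Machining 725.99; Packaging 472.70; Plating 1,758.38; Warehouse 2,142.93.
Capped: Plating ($850), Warehouse ($1,700); residual $2,550 reallocated over remaining floor area 3,114.
Redistributed shares: Machining 1,544.41 → $1,550; Packaging 1,005.59 → $1,000.

Machining: $1,550 · Packaging: $1,000 · Plating: $850 · Warehouse: $1,700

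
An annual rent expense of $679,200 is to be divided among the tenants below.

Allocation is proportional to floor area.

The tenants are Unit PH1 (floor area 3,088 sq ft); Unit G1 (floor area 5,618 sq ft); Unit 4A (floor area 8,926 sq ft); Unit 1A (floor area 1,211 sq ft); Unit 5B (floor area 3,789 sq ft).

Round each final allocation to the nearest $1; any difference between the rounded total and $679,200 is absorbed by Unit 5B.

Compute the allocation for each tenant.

Combined floor area = 22,632.
Pro-rata amounts: Unit PH1 3,088/22,632 × $679,200 = 92,672.75; Unit G1 5,618/22,632 × $679,200 = 168,599.58; Unit 4A 8,926/22,632 × $679,200 = 267,874.66; Unit 1A 1,211/22,632 × $679,200 = 36,342.84; Unit 5B 3,789/22,632 × $679,200 = 113,710.18.
After rounding ($1): Unit PH1 $92,673; Unit G1 $168,600; Unit 4A $267,875; Unit 1A $36,343; Unit 5B $113,710. Sum = $679,201.
Difference $679,200 − $679,201 = −$1 applied to Unit 5B: Unit 5B becomes $113,709.

Unit PH1: $92,673 · Unit G1: $168,600 · Unit 4A: $267,875 · Unit 1A: $36,343 · Unit 5B: $113,709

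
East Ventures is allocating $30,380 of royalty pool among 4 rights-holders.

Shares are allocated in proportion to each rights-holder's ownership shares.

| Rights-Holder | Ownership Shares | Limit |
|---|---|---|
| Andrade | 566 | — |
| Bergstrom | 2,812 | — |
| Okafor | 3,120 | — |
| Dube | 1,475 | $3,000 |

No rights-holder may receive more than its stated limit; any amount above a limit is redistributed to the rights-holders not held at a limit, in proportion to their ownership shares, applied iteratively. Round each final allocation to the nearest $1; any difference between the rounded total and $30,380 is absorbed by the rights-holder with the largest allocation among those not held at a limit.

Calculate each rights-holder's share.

Andrade: $2,385 | Bergstrom: $11,849 | Okafor: $13,146 | Dube: $3,000

Total ownership shares = 7,973.
Pro-rata shares before constraints: Andrade 2,156.66; Bergstrom 10,714.73; Okafor 11,888.32; Dube 5,620.28.
Cap binds for Dube ($3,000); residual $27,380 reallocated over remaining ownership shares 6,498.
Shares after redistribution: Andrade 2,384.90 → $2,385; Bergstrom 11,848.65 → $11,849; Okafor 13,146.45 → $13,146.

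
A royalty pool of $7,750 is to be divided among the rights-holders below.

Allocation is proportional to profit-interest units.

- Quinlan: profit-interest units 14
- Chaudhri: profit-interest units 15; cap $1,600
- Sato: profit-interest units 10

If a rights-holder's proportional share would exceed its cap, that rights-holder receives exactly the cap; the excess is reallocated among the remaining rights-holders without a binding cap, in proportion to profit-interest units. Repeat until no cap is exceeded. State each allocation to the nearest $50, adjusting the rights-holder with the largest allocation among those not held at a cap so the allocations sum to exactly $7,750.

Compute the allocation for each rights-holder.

Total profit-interest units = 39.
Pro-rata shares before constraints: Quinlan 2,782.05; Chaudhri 2,980.77; Sato 1,987.18.
Held at cap: Chaudhri ($1,600); remaining pool $6,150 reallocated over remaining profit-interest units 24.
Redistributed shares: Quinlan 3,587.50 → $3,600; Sato 2,562.50 → $2,550.

Quinlan: $3,600; Chaudhri: $1,600; Sato: $2,550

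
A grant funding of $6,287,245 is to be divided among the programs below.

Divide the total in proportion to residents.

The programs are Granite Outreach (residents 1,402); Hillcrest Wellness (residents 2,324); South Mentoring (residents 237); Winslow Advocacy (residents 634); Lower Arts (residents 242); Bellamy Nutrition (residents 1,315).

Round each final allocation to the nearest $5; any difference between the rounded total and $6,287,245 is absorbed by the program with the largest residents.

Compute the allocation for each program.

Residents total: 6,154.
Pro-rata amounts: Granite Outreach 1,402/6,154 × $6,287,245 = 1,432,355.78; Hillcrest Wellness 2,324/6,154 × $6,287,245 = 2,374,318.72; South Mentoring 237/6,154 × $6,287,245 = 242,131.47; Winslow Advocacy 634/6,154 × $6,287,245 = 647,727.22; Lower Arts 242/6,154 × $6,287,245 = 247,239.73; Bellamy Nutrition 1,315/6,154 × $6,287,245 = 1,343,472.08.
After rounding ($5): Granite Outreach $1,432,355; Hillcrest Wellness $2,374,320; South Mentoring $242,130; Winslow Advocacy $647,725; Lower Arts $247,240; Bellamy Nutrition $1,343,470. Sum = $6,287,240.
Difference $6,287,245 − $6,287,240 = +$5 applied to largest residents (Hillcrest Wellness): Hillcrest Wellness becomes $2,374,325.

Granite Outreach: $1,432,355 · Hillcrest Wellness: $2,374,325 · South Mentoring: $242,130 · Winslow Advocacy: $647,725 · Lower Arts: $247,240 · Bellamy Nutrition: $1,343,470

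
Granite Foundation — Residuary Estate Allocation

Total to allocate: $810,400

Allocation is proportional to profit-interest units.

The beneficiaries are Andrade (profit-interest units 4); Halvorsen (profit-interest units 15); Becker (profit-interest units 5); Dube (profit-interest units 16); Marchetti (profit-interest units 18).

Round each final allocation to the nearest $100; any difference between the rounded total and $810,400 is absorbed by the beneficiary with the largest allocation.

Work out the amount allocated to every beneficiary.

Total profit-interest units = 58.
Unrounded shares: Andrade 4/58 × $810,400 = 55,889.66; Halvorsen 15/58 × $810,400 = 209,586.21; Becker 5/58 × $810,400 = 69,862.07; Dube 16/58 × $810,400 = 223,558.62; Marchetti 18/58 × $810,400 = 251,503.45.
After rounding ($100): Andrade $55,900; Halvorsen $209,600; Becker $69,900; Dube $223,600; Marchetti $251,500. Sum = $810,500.
Difference $810,400 − $810,500 = −$100 applied to largest allocation (Marchetti): Marchetti becomes $251,400.

Andrade: $55,900 | Halvorsen: $209,600 | Becker: $69,900 | Dube: $223,600 | Marchetti: $251,400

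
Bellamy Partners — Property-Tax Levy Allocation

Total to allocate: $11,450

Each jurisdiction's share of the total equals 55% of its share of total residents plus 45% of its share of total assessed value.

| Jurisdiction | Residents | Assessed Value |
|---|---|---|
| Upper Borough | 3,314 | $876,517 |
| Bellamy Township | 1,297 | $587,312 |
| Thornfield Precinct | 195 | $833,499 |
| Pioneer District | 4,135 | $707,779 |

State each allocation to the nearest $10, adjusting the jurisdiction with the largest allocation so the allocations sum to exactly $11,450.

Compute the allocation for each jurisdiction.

Upper Borough: $3,840 | Bellamy Township: $1,920 | Thornfield Precinct: $1,570 | Pioneer District: $4,120

Totals — residents 8,941, assessed value 3,005,107.
Combined weights (55% residents + 45% assessed value): Upper Borough 0.3351; Bellamy Township 0.1677; Thornfield Precinct 0.1368; Pioneer District 0.3603.
Pro-rata amounts: Upper Borough 3,837.04; Bellamy Township 1,920.52; Thornfield Precinct 1,566.45; Pioneer District 4,125.99.
At nearest $10: Upper Borough $3,840; Bellamy Township $1,920; Thornfield Precinct $1,570; Pioneer District $4,130. Sum = $11,460.
Difference $11,450 − $11,460 = −$10 applied to largest allocation (Pioneer District): Pioneer District becomes $4,120.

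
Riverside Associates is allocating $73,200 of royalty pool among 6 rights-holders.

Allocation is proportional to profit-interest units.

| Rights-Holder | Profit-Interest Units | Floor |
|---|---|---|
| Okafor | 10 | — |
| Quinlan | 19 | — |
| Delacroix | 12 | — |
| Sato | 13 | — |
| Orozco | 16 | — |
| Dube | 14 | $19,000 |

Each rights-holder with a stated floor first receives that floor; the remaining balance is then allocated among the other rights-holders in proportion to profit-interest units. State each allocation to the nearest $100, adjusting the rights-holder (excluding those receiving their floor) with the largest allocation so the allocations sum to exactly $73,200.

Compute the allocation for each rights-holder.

Fund the minimums — Dube $19,000. Remaining pool $54,200.
Remaining pool split over remaining profit-interest units 70: Okafor 7,742.86 → $7,700; Quinlan 14,711.43 → $14,700; Delacroix 9,291.43 → $9,300; Sato 10,065.71 → $10,100; Orozco 12,388.57 → $12,400.

Okafor: $7,700; Quinlan: $14,700; Delacroix: $9,300; Sato: $10,100; Orozco: $12,400; Dube: $19,000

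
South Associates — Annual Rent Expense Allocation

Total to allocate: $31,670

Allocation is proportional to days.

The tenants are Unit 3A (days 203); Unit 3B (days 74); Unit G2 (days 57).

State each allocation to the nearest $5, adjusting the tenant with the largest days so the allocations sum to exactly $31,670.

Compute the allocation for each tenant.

Total days = 203 + 74 + 57 = 334.
Unrounded shares: Unit 3A 19,248.53; Unit 3B 7,016.71; Unit G2 5,404.76.
Rounded to nearest $5: Unit 3A $19,250; Unit 3B $7,015; Unit G2 $5,405. Sum = $31,670.
Rounded total matches; no reconciliation needed.

Unit 3A: $19,250 · Unit 3B: $7,015 · Unit G2: $5,405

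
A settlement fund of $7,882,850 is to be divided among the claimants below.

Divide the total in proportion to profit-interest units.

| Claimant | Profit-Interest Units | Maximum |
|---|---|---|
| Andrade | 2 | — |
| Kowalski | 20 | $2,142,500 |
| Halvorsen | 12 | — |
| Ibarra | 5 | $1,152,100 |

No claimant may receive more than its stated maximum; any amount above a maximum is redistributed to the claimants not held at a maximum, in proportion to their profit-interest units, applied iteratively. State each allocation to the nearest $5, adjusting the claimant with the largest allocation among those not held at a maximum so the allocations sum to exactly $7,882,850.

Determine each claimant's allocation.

Andrade: $655,465 | Kowalski: $2,142,500 | Halvorsen: $3,932,785 | Ibarra: $1,152,100

Combined profit-interest units = 39.
Unconstrained shares: Andrade 404,248.72; Kowalski 4,042,487.18; Halvorsen 2,425,492.31; Ibarra 1,010,621.79.
Cap binds for Kowalski ($2,142,500); residual $5,740,350 reallocated over remaining profit-interest units 19.
Cap binds for Ibarra ($1,152,100); residual $4,588,250 reallocated over remaining profit-interest units 14.
Redistributed shares: Andrade 655,464.29 → $655,465; Halvorsen 3,932,785.71 → $3,932,785.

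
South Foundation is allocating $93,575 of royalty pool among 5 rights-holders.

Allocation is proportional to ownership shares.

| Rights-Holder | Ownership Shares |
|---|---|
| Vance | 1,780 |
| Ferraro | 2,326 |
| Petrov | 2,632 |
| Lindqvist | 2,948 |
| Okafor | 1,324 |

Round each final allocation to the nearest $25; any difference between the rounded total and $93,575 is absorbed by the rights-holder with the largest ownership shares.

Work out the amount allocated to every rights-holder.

Vance: $15,125 | Ferraro: $19,775 | Petrov: $22,375 | Lindqvist: $25,050 | Okafor: $11,250

Sum of ownership shares: 1,780 + 2,326 + 2,632 + 2,948 + 1,324 = 11,010.
Raw shares: Vance 15,128.38; Ferraro 19,768.89; Petrov 22,369.61; Lindqvist 25,055.32; Okafor 11,252.80.
After rounding ($25): Vance $15,125; Ferraro $19,775; Petrov $22,375; Lindqvist $25,050; Okafor $11,250. Sum = $93,575.
Sum already equals the total — no adjustment.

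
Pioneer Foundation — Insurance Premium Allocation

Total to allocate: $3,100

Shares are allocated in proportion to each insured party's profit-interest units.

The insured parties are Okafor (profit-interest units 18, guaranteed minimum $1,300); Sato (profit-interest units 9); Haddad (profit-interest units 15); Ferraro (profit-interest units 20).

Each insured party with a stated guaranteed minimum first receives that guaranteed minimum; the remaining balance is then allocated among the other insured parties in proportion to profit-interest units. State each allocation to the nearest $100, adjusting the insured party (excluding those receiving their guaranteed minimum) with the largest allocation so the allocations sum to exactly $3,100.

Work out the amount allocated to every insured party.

Okafor: $1,300 · Sato: $400 · Haddad: $600 · Ferraro: $800

Fund the minimums — Okafor $1,300. Residual $1,800.
Residual split over remaining profit-interest units 44: Sato 368.18 → $400; Haddad 613.64 → $600; Ferraro 818.18 → $800.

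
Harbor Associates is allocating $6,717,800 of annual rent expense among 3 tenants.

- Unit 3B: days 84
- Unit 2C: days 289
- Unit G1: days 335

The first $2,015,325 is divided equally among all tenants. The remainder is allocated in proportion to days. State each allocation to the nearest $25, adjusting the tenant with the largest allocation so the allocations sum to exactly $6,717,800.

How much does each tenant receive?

First tranche $2,015,325 split equally: $671,775 each.
Remainder $4,702,475 by days (total 708): Unit 3B 557,920.76 → $557,925; Unit 2C 1,919,513.10 → $1,919,525; Unit G1 2,225,041.14 → $2,225,050.
Rounding difference −$25 on remainder applied to Unit G1.
Totals: Unit 3B $671,775 + $557,925 = $1,229,700; Unit 2C $671,775 + $1,919,525 = $2,591,300; Unit G1 $671,775 + $2,225,025 = $2,896,800.

Unit 3B: $1,229,700; Unit 2C: $2,591,300; Unit G1: $2,896,800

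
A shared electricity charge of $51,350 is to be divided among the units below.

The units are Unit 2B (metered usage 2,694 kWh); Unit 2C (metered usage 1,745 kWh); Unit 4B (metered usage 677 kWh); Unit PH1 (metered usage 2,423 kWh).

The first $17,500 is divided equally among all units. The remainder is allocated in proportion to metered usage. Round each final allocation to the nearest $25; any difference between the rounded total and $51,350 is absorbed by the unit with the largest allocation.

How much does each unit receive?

Unit 2B: $16,475 · Unit 2C: $12,200 · Unit 4B: $7,425 · Unit PH1: $15,250

Equal tier: $17,500 ÷ 4 = $4,375 apiece.
Remainder $33,850 by metered usage (total 7,539): Unit 2B 12,096.02 → $12,100; Unit 2C 7,835.02 → $7,825; Unit 4B 3,039.72 → $3,050; Unit PH1 10,879.23 → $10,875.
Totals: Unit 2B $4,375 + $12,100 = $16,475; Unit 2C $4,375 + $7,825 = $12,200; Unit 4B $4,375 + $3,050 = $7,425; Unit PH1 $4,375 + $10,875 = $15,250.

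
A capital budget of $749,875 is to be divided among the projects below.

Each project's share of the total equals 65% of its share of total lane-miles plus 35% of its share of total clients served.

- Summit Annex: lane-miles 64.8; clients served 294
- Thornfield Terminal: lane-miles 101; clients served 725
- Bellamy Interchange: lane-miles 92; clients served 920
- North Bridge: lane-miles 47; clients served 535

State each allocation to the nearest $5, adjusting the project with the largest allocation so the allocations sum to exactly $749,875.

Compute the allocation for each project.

Summit Annex: $134,815 | Thornfield Terminal: $238,425 | Bellamy Interchange: $244,720 | North Bridge: $131,915

Totals — lane-miles 304.8, clients served 2,474.
Blended shares (65% lane-miles + 35% clients served): Summit Annex 0.1798; Thornfield Terminal 0.3180; Bellamy Interchange 0.3263; North Bridge 0.1759.
Raw shares: Summit Annex 134,813.68; Thornfield Terminal 238,425.63; Bellamy Interchange 244,720.07; North Bridge 131,915.61.
Rounded to nearest $5: Summit Annex $134,815; Thornfield Terminal $238,425; Bellamy Interchange $244,720; North Bridge $131,915. Sum = $749,875.
Rounded total matches; no reconciliation needed.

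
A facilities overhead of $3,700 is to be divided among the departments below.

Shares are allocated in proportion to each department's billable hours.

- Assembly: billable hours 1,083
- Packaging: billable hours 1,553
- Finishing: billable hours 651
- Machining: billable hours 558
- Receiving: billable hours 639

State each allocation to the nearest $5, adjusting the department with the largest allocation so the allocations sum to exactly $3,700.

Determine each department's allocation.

Assembly: $895 | Packaging: $1,285 | Finishing: $535 | Machining: $460 | Receiving: $525

Combined billable hours = 4,484.
Proportional shares: Assembly 1,083/4,484 × $3,700 = 893.64; Packaging 1,553/4,484 × $3,700 = 1,281.47; Finishing 651/4,484 × $3,700 = 537.18; Machining 558/4,484 × $3,700 = 460.44; Receiving 639/4,484 × $3,700 = 527.27.
Rounded to nearest $5: Assembly $895; Packaging $1,280; Finishing $535; Machining $460; Receiving $525. Sum = $3,695.
Difference $3,700 − $3,695 = +$5 applied to largest allocation (Packaging): Packaging becomes $1,285.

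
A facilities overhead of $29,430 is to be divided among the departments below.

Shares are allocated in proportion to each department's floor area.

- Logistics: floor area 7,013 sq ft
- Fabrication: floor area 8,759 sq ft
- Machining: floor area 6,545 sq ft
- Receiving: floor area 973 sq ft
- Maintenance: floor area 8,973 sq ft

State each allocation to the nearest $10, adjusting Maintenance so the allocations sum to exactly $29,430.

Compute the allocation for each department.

Logistics: $6,400; Fabrication: $7,990; Machining: $5,970; Receiving: $890; Maintenance: $8,180

Total floor area = 32,263.
Proportional shares: Logistics 7,013/32,263 × $29,430 = 6,397.19; Fabrication 8,759/32,263 × $29,430 = 7,989.88; Machining 6,545/32,263 × $29,430 = 5,970.29; Receiving 973/32,263 × $29,430 = 887.56; Maintenance 8,973/32,263 × $29,430 = 8,185.08.
At nearest $10: Logistics $6,400; Fabrication $7,990; Machining $5,970; Receiving $890; Maintenance $8,190. Sum = $29,440.
Difference $29,430 − $29,440 = −$10 applied to Maintenance: Maintenance becomes $8,180.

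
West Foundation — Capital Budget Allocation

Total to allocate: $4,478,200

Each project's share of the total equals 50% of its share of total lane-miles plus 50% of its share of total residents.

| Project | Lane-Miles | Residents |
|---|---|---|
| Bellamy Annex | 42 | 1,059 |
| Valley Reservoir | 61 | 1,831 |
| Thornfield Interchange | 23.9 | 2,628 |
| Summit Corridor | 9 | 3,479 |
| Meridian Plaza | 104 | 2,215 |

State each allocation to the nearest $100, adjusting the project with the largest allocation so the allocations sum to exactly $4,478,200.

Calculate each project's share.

Lane-miles total 239.9; residents total 11,212.
Composite weights (50% lane-miles + 50% residents): Bellamy Annex 0.1348; Valley Reservoir 0.2088; Thornfield Interchange 0.1670; Summit Corridor 0.1739; Meridian Plaza 0.3155.
Raw shares: Bellamy Annex 603,494.14; Valley Reservoir 935,002.90; Thornfield Interchange 747,896.49; Summit Corridor 778,777.29; Meridian Plaza 1,413,029.18.
After rounding ($100): Bellamy Annex $603,500; Valley Reservoir $935,000; Thornfield Interchange $747,900; Summit Corridor $778,800; Meridian Plaza $1,413,000. Sum = $4,478,200.
Sum already equals the total — no adjustment.

Bellamy Annex: $603,500; Valley Reservoir: $935,000; Thornfield Interchange: $747,900; Summit Corridor: $778,800; Meridian Plaza: $1,413,000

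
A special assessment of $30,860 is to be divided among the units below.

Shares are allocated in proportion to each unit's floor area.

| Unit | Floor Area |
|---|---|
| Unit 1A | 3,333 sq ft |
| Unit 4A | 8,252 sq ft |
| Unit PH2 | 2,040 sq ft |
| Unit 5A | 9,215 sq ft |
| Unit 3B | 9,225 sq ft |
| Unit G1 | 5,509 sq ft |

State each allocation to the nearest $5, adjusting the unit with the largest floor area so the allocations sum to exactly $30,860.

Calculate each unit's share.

Unit 1A: $2,735; Unit 4A: $6,775; Unit PH2: $1,675; Unit 5A: $7,570; Unit 3B: $7,580; Unit G1: $4,525

Floor area total: 3,333 + 8,252 + 2,040 + 9,215 + 9,225 + 5,509 = 37,574.
Unrounded shares: Unit 1A 2,737.43; Unit 4A 6,777.47; Unit PH2 1,675.48; Unit 5A 7,568.40; Unit 3B 7,576.61; Unit G1 4,524.61.
At nearest $5: Unit 1A $2,735; Unit 4A $6,775; Unit PH2 $1,675; Unit 5A $7,570; Unit 3B $7,575; Unit G1 $4,525. Sum = $30,855.
Difference $30,860 − $30,855 = +$5 applied to largest floor area (Unit 3B): Unit 3B becomes $7,580.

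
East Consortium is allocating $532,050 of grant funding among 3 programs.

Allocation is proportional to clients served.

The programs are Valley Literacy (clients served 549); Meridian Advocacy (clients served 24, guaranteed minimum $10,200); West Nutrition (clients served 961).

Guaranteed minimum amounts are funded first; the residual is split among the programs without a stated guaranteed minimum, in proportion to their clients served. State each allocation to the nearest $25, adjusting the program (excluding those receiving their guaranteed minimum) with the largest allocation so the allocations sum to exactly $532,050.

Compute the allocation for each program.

Valley Literacy: $189,725; Meridian Advocacy: $10,200; West Nutrition: $332,125

Guaranteed amounts: Meridian Advocacy $10,200. Residual $521,850.
Residual split over remaining clients served 1,510: Valley Literacy 189,732.22 → $189,725; West Nutrition 332,117.78 → $332,125.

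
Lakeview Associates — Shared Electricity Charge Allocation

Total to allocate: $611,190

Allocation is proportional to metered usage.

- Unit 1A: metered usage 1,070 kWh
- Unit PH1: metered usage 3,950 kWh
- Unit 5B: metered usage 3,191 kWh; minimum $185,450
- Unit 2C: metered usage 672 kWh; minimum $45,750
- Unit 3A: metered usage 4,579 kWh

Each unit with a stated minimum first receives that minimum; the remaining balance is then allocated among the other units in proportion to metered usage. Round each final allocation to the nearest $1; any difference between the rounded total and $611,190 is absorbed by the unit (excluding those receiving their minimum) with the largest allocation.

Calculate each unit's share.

Fund the minimums — Unit 5B $185,450; Unit 2C $45,750. Remaining pool $379,990.
Remaining pool split over remaining metered usage 9,599: Unit 1A 42,357.46 → $42,357; Unit PH1 156,366.34 → $156,366; Unit 3A 181,266.20 → $181,266.
Rounding difference +$1 applied to Unit 3A → $181,267.

Unit 1A: $42,357 | Unit PH1: $156,366 | Unit 5B: $185,450 | Unit 2C: $45,750 | Unit 3A: $181,267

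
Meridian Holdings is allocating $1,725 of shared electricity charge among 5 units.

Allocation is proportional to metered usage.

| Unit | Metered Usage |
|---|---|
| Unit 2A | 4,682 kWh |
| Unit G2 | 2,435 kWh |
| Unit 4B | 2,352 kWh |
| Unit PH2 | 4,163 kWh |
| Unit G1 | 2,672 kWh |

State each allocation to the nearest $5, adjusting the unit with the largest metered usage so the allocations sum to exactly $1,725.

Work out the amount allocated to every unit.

Sum of metered usage: 4,682 + 2,435 + 2,352 + 4,163 + 2,672 = 16,304.
Proportional shares: Unit 2A 495.37; Unit G2 257.63; Unit 4B 248.85; Unit PH2 440.45; Unit G1 282.70.
Rounded to nearest $5: Unit 2A $495; Unit G2 $260; Unit 4B $250; Unit PH2 $440; Unit G1 $285. Sum = $1,730.
Difference $1,725 − $1,730 = −$5 applied to largest metered usage (Unit 2A): Unit 2A becomes $490.

Unit 2A: $490 · Unit G2: $260 · Unit 4B: $250 · Unit PH2: $440 · Unit G1: $285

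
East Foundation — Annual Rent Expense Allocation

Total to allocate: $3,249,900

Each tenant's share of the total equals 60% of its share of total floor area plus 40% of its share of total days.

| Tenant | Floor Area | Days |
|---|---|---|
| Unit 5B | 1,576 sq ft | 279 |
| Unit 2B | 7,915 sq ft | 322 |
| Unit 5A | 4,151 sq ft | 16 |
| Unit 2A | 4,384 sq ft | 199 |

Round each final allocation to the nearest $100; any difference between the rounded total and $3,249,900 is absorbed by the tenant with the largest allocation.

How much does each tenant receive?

Unit 5B: $615,000; Unit 2B: $1,369,100; Unit 5A: $474,500; Unit 2A: $791,300

Totals — floor area 18,026, days 816.
Combined weights (60% floor area + 40% days): Unit 5B 0.1892; Unit 2B 0.4213; Unit 5A 0.1460; Unit 2A 0.2435.
Proportional shares: Unit 5B 614,953.45; Unit 2B 1,369,169.64; Unit 5A 474,518.64; Unit 2A 791,258.27.
Rounded to nearest $100: Unit 5B $615,000; Unit 2B $1,369,200; Unit 5A $474,500; Unit 2A $791,300. Sum = $3,250,000.
Difference $3,249,900 − $3,250,000 = −$100 applied to largest allocation (Unit 2B): Unit 2B becomes $1,369,100.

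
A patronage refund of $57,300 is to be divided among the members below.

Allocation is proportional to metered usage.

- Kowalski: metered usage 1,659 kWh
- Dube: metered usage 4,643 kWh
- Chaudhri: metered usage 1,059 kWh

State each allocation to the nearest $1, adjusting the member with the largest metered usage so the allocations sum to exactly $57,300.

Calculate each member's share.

Combined metered usage = 1,659 + 4,643 + 1,059 = 7,361.
Raw shares: Kowalski 12,914.10; Dube 36,142.36; Chaudhri 8,243.54.
After rounding ($1): Kowalski $12,914; Dube $36,142; Chaudhri $8,244. Sum = $57,300.
Sum already equals the total — no adjustment.

Kowalski: $12,914 · Dube: $36,142 · Chaudhri: $8,244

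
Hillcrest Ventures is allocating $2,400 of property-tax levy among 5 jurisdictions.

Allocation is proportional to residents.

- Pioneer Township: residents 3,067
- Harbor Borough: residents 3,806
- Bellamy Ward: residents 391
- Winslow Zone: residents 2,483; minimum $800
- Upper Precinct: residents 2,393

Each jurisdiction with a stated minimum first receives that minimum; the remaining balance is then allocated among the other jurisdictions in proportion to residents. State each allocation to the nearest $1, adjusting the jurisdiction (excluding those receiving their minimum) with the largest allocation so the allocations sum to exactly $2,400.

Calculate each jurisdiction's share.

Pioneer Township: $508 · Harbor Borough: $631 · Bellamy Ward: $65 · Winslow Zone: $800 · Upper Precinct: $396

Guaranteed amounts: Winslow Zone $800. Residual $1,600.
Residual split over remaining residents 9,657: Pioneer Township 508.15 → $508; Harbor Borough 630.59 → $631; Bellamy Ward 64.78 → $65; Upper Precinct 396.48 → $396.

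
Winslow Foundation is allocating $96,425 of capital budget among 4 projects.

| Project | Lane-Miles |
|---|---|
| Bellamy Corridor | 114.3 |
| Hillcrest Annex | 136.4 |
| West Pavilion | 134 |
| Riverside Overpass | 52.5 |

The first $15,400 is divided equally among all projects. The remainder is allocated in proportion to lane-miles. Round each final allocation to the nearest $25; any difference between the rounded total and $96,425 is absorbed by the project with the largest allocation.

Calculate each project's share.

Bellamy Corridor: $25,025; Hillcrest Annex: $29,150; West Pavilion: $28,675; Riverside Overpass: $13,575

$15,400 shared equally gives $3,850 per project.
Remainder $81,025 by lane-miles (total 437.2): Bellamy Corridor 21,182.89 → $21,175; Hillcrest Annex 25,278.61 → $25,275; West Pavilion 24,833.83 → $24,825; Riverside Overpass 9,729.67 → $9,725.
Rounding difference +$25 on remainder applied to Hillcrest Annex.
Totals: Bellamy Corridor $3,850 + $21,175 = $25,025; Hillcrest Annex $3,850 + $25,300 = $29,150; West Pavilion $3,850 + $24,825 = $28,675; Riverside Overpass $3,850 + $9,725 = $13,575.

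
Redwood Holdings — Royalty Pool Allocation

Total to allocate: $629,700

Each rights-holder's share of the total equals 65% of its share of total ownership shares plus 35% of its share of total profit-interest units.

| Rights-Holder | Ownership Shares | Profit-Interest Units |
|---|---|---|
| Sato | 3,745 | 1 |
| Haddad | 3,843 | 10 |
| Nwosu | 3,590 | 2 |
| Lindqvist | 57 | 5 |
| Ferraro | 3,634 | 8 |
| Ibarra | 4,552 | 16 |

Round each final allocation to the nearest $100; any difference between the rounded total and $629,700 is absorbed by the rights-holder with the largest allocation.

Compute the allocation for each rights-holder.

Ownership shares total 19,421; profit-interest units total 42.
Blended shares (65% ownership shares + 35% profit-interest units): Sato 0.1337; Haddad 0.2120; Nwosu 0.1368; Lindqvist 0.0436; Ferraro 0.1883; Ibarra 0.2857.
Proportional shares: Sato 84,174.81; Haddad 133,467.69; Nwosu 86,155.62; Lindqvist 27,438.80; Ferraro 118,567.94; Ibarra 179,895.14.
After rounding ($100): Sato $84,200; Haddad $133,500; Nwosu $86,200; Lindqvist $27,400; Ferraro $118,600; Ibarra $179,900. Sum = $629,800.
Difference $629,700 − $629,800 = −$100 applied to largest allocation (Ibarra): Ibarra becomes $179,800.

Sato: $84,200; Haddad: $133,500; Nwosu: $86,200; Lindqvist: $27,400; Ferraro: $118,600; Ibarra: $179,800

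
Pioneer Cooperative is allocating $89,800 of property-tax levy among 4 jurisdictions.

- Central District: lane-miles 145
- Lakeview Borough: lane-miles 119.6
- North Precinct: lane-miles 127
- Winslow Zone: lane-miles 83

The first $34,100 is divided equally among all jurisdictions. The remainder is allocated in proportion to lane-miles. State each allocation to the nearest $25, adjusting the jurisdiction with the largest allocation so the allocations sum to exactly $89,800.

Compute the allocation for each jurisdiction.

First tranche $34,100 split equally: $8,525 each.
Remainder $55,700 by lane-miles (total 474.6): Central District 17,017.49 → $17,025; Lakeview Borough 14,036.49 → $14,025; North Precinct 14,904.97 → $14,900; Winslow Zone 9,741.05 → $9,750.
Totals: Central District $8,525 + $17,025 = $25,550; Lakeview Borough $8,525 + $14,025 = $22,550; North Precinct $8,525 + $14,900 = $23,425; Winslow Zone $8,525 + $9,750 = $18,275.

Central District: $25,550 · Lakeview Borough: $22,550 · North Precinct: $23,425 · Winslow Zone: $18,275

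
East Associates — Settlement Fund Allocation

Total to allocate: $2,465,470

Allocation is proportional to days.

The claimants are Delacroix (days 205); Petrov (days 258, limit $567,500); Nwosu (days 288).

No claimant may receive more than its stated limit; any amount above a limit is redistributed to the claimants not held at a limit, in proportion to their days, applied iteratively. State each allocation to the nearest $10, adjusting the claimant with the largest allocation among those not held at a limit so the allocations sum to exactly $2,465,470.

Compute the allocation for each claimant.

Delacroix: $789,220 | Petrov: $567,500 | Nwosu: $1,108,750

Sum of days: 751.
Pro-rata shares before constraints: Delacroix 672,997.80; Petrov 846,992.36; Nwosu 945,479.84.
Capped: Petrov ($567,500); residual $1,897,970 reallocated over remaining days 493.
Remaining shares: Delacroix 789,216.73 → $789,220; Nwosu 1,108,753.27 → $1,108,750.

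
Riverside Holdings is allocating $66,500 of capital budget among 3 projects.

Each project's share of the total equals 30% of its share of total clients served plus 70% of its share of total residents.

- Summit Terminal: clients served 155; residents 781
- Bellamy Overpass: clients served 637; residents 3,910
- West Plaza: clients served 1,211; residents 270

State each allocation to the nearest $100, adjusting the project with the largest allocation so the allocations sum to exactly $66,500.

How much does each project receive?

Summit Terminal: $8,900 | Bellamy Overpass: $43,000 | West Plaza: $14,600

Totals — clients served 2,003, residents 4,961.
Combined weights (30% clients served + 70% residents): Summit Terminal 0.1334; Bellamy Overpass 0.6471; West Plaza 0.2195.
Pro-rata amounts: Summit Terminal 8,872.08; Bellamy Overpass 43,032.83; West Plaza 14,595.09.
Rounded to nearest $100: Summit Terminal $8,900; Bellamy Overpass $43,000; West Plaza $14,600. Sum = $66,500.
Sum already equals the total — no adjustment.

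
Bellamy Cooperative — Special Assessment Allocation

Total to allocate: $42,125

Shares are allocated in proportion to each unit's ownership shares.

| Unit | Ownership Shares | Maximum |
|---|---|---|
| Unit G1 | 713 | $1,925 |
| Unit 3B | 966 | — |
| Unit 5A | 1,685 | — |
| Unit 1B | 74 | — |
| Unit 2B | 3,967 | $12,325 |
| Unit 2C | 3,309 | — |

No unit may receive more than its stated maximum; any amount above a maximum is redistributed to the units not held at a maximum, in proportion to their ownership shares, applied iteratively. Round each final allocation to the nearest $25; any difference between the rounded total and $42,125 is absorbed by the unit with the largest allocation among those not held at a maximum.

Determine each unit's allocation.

Ownership shares total: 10,714.
Pro-rata shares before constraints: Unit G1 2,803.35; Unit 3B 3,798.09; Unit 5A 6,625.04; Unit 1B 290.95; Unit 2B 15,597.34; Unit 2C 13,010.23.
Held at cap: Unit G1 ($1,925), Unit 2B ($12,325); remaining pool $27,875 reallocated over remaining ownership shares 6,034.
Redistributed shares: Unit 3B 4,462.59 → $4,475; Unit 5A 7,784.12 → $7,775; Unit 1B 341.85 → $350; Unit 2C 15,286.44 → $15,275.

Unit G1: $1,925 | Unit 3B: $4,475 | Unit 5A: $7,775 | Unit 1B: $350 | Unit 2B: $12,325 | Unit 2C: $15,275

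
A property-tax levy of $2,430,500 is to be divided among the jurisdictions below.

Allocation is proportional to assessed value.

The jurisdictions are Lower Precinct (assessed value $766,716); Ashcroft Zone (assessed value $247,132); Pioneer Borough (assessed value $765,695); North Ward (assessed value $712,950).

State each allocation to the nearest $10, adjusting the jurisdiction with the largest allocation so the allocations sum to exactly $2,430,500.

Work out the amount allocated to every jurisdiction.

Lower Precinct: $747,640 · Ashcroft Zone: $240,990 · Pioneer Borough: $746,650 · North Ward: $695,220

Total assessed value = 2,492,493.
Raw shares: Lower Precinct 766,716/2,492,493 × $2,430,500 = 747,646.33; Ashcroft Zone 247,132/2,492,493 × $2,430,500 = 240,985.36; Pioneer Borough 765,695/2,492,493 × $2,430,500 = 746,650.72; North Ward 712,950/2,492,493 × $2,430,500 = 695,217.59.
After rounding ($10): Lower Precinct $747,650; Ashcroft Zone $240,990; Pioneer Borough $746,650; North Ward $695,220. Sum = $2,430,510.
Difference $2,430,500 − $2,430,510 = −$10 applied to largest allocation (Lower Precinct): Lower Precinct becomes $747,640.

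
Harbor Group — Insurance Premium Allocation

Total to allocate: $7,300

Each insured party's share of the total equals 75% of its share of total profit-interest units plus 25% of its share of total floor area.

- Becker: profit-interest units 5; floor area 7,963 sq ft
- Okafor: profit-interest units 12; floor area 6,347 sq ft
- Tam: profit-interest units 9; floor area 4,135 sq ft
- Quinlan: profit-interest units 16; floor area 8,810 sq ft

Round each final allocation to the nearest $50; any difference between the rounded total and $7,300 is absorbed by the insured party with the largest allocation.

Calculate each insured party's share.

Profit-interest units total 42; floor area total 27,255.
Composite weights (75% profit-interest units + 25% floor area): Becker 0.1623; Okafor 0.2725; Tam 0.1986; Quinlan 0.3665.
Unrounded shares: Becker 1,184.99; Okafor 1,989.28; Tam 1,450.09; Quinlan 2,675.63.
At nearest $50: Becker $1,200; Okafor $2,000; Tam $1,450; Quinlan $2,700. Sum = $7,350.
Difference $7,300 − $7,350 = −$50 applied to largest allocation (Quinlan): Quinlan becomes $2,650.

Becker: $1,200 · Okafor: $2,000 · Tam: $1,450 · Quinlan: $2,650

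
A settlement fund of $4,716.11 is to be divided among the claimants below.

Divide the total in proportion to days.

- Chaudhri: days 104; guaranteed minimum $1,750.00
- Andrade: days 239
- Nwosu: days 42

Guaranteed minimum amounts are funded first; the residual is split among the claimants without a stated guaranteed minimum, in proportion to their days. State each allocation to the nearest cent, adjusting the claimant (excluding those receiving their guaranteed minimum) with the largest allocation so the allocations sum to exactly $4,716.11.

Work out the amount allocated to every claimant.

Chaudhri: $1,750.00 | Andrade: $2,522.78 | Nwosu: $443.33

Guaranteed amounts: Chaudhri $1,750.00. Balance $2,966.11.
Balance split over remaining days 281: Andrade 2,522.7768 → $2,522.78; Nwosu 443.3332 → $443.33.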